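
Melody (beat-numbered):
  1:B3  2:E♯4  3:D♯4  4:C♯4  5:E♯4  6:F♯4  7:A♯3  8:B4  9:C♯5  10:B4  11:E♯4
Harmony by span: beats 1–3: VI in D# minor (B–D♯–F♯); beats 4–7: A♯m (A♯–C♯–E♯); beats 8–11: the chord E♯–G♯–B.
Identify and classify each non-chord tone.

E♯4 (beat 2) — appoggiatura; F♯4 (beat 6) — escape tone; C♯5 (beat 9) — neighbor tone.

The harmony at that moment is B major triad (B, D♯, F♯); E♯4 is not a chord tone.
It is approached by leap up from B3 and left by step down to D♯4.
Leap in, step out — an appoggiatura.
The harmony at that moment is A♯ minor triad (A♯, C♯, E♯); F♯4 is not a chord tone.
It is approached by step up from E♯4 and left by leap down to A♯3.
Step in, leap out — an escape tone.
The harmony at that moment is E♯ diminished triad (E♯, G♯, B); C♯5 is not a chord tone.
It is approached by step up from B4 and left by step down to B4.
Step away and step back to the same note — a neighbor tone (upper neighbor).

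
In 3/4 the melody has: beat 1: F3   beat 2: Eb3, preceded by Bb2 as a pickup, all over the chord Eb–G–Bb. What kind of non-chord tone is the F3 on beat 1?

Appoggiatura.

The harmony at that moment is Eb major triad (Eb, G, Bb); F3 is not a chord tone.
It is approached by leap up from Bb2 and left by step down to Eb3.
Leap in, step out, metrically accented — an appoggiatura.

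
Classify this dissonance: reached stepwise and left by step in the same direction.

Approach: by step. Departure: by step, continuing in the same direction.
Stepwise on both sides with no change of direction means the note fills in the space between two different chord tones — a passing tone. (Had it turned back to its starting note it would be a neighbor tone instead.)

Passing tone.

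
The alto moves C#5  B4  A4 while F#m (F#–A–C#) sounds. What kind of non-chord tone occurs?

B4 is a passing tone.

The harmony at that moment is F# minor triad (F#, A, C#); B4 is not a chord tone.
It is approached by step down from C#5 and left by step down to A4.
Step in, step out in the same direction — a passing tone.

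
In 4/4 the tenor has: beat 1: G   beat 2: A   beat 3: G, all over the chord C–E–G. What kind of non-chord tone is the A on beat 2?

Upper neighbor tone.

The harmony at that moment is C major triad (C, E, G); A is not a chord tone.
It is approached by step up from G and left by step down to G.
Step away and step back to the same note — a neighbor tone (upper neighbor).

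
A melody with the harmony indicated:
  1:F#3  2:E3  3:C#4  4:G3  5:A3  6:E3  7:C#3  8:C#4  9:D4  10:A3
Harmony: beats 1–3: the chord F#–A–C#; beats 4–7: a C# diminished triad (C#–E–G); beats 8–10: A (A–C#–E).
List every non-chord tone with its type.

E3 (beat 2) — escape tone; A3 (beat 5) — escape tone; D4 (beat 9) — escape tone.

The harmony at that moment is F# minor triad (F#, A, C#); E3 is not a chord tone.
It is approached by step down from F#3 and left by leap up to C#4.
Step in, leap out — an escape tone.
The harmony at that moment is C# diminished triad (C#, E, G); A3 is not a chord tone.
It is approached by step up from G3 and left by leap down to E3.
Step in, leap out — an escape tone.
The harmony at that moment is A major triad (A, C#, E); D4 is not a chord tone.
It is approached by step up from C#4 and left by leap down to A3.
Step in, leap out — an escape tone.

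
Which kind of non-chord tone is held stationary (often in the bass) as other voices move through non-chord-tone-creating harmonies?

Pedal tone.

Approach: none. Departure: none — a single pitch is sustained while the chords change around it, passing through harmonies that do not contain it.
No melodic motion at all; the dissonance is created entirely by the moving harmonies against the stationary note — a pedal tone (pedal point).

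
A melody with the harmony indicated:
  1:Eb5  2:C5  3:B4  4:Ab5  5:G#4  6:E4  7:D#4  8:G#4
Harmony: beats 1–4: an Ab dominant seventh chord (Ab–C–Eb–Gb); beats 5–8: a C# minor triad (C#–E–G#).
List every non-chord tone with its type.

The harmony at that moment is Ab dominant seventh chord (Ab, C, Eb, Gb); B4 is not a chord tone.
It is approached by step down from C5 and left by leap up to Ab5.
Step in, leap out — an escape tone.
The harmony at that moment is C# minor triad (C#, E, G#); D#4 is not a chord tone.
It is approached by step down from E4 and left by leap up to G#4.
Step in, leap out — an escape tone.

B4 (beat 3) — escape tone; D#4 (beat 7) — escape tone.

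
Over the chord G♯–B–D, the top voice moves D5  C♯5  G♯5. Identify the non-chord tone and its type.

The harmony at that moment is G♯ diminished triad (G♯, B, D); C♯5 is not a chord tone.
It is approached by step down from D5 and left by leap up to G♯5.
Step in, leap out — an escape tone.

C♯5 is an escape tone.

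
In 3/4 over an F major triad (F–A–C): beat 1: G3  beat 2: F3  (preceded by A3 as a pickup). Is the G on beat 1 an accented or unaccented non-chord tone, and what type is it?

The harmony at that moment is F major triad (F, A, C); G3 is not a chord tone.
It is approached by step down from A3 and left by step down to F3.
Step in, step out in the same direction — a passing tone.
It falls on the downbeat, so it is accented.

Accented passing tone.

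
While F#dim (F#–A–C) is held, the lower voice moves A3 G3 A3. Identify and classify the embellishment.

The harmony at that moment is F# diminished triad (F#, A, C); G3 is not a chord tone.
It is approached by step down from A3 and left by step up to A3.
Step away and step back to the same note — a neighbor tone (lower neighbor).

G3 is a neighbor tone.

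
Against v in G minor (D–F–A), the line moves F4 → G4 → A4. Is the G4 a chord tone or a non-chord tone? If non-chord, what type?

Non-chord tone — a passing tone.

The harmony at that moment is D minor triad (D, F, A); G4 is not a chord tone.
It is approached by step up from F4 and left by step up to A4.
Step in, step out in the same direction — a passing tone.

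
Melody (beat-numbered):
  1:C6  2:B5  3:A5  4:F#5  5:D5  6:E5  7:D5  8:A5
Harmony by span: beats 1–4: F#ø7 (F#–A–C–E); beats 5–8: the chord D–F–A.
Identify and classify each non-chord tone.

B5 (beat 2) — passing tone; E5 (beat 6) — neighbor tone.

The harmony at that moment is F# half-diminished seventh chord (F#, A, C, E); B5 is not a chord tone.
It is approached by step down from C6 and left by step down to A5.
Step in, step out in the same direction — a passing tone.
The harmony at that moment is D minor triad (D, F, A); E5 is not a chord tone.
It is approached by step up from D5 and left by step down to D5.
Step away and step back to the same note — a neighbor tone (upper neighbor).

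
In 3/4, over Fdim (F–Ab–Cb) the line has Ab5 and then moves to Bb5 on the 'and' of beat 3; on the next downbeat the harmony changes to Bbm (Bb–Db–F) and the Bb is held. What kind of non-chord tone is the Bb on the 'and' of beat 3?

The harmony at that moment is F diminished triad (F, Ab, Cb); Bb5 is not a chord tone.
It is approached by step up from Ab5 and then sustained as the same pitch into the next harmony.
Arriving early and becoming a chord tone when the harmony changes — an anticipation.

Anticipation.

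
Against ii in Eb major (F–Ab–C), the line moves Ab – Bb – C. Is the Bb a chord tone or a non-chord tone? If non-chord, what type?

Non-chord tone — a passing tone.

The harmony at that moment is F minor triad (F, Ab, C); Bb is not a chord tone.
It is approached by step up from Ab and left by step up to C.
Step in, step out in the same direction — a passing tone.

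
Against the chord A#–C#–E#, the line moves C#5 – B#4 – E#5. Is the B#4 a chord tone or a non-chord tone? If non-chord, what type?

The harmony at that moment is A# minor triad (A#, C#, E#); B#4 is not a chord tone.
It is approached by step down from C#5 and left by leap up to E#5.
Step in, leap out — an escape tone.

Non-chord tone — an escape tone.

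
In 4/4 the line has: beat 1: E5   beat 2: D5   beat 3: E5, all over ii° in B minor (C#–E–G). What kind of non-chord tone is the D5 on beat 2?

Lower neighbor tone.

The harmony at that moment is C# diminished triad (C#, E, G); D5 is not a chord tone.
It is approached by step down from E5 and left by step up to E5.
Step away and step back to the same note — a neighbor tone (lower neighbor).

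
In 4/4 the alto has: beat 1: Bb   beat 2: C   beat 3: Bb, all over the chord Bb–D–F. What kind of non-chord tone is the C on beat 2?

The harmony at that moment is Bb major triad (Bb, D, F); C is not a chord tone.
It is approached by step up from Bb and left by step down to Bb.
Step away and step back to the same note — a neighbor tone (upper neighbor).

Upper neighbor tone.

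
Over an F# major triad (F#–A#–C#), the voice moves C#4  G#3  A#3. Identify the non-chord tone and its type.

The harmony at that moment is F# major triad (F#, A#, C#); G#3 is not a chord tone.
It is approached by leap down from C#4 and left by step up to A#3.
Leap in, step out — an appoggiatura.

G#3 is an appoggiatura.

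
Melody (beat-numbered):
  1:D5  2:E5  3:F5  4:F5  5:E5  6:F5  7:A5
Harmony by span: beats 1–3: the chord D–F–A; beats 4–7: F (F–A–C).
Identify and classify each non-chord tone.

The harmony at that moment is D minor triad (D, F, A); E5 is not a chord tone.
It is approached by step up from D5 and left by step up to F5.
Step in, step out in the same direction — a passing tone.
The harmony at that moment is F major triad (F, A, C); E5 is not a chord tone.
It is approached by step down from F5 and left by step up to F5.
Step away and step back to the same note — a neighbor tone (lower neighbor).

E5 (beat 2) — passing tone; E5 (beat 5) — neighbor tone.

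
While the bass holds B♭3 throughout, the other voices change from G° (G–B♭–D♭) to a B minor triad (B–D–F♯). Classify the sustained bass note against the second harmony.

The harmony at that moment is B minor triad (B, D, F♯); B♭3 is not a chord tone.
It is held over (the same pitch as the preceding B♭3) and then sustained as the same pitch into the next harmony.
Sustained through a change of harmony — a pedal tone.

Pedal tone (pedal point).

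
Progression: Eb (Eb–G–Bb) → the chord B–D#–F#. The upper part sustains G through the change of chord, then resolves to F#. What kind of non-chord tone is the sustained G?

The harmony at that moment is B major triad (B, D#, F#); G is not a chord tone.
It is held over (the same pitch as the preceding G) and left by step down to F#.
Held over from the previous chord and resolving down by step — a suspension.

G is a suspension.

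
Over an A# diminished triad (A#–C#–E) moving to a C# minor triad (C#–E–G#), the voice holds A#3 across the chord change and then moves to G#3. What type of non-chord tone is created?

The harmony at that moment is C# minor triad (C#, E, G#); A#3 is not a chord tone.
It is held over (the same pitch as the preceding A#3) and left by step down to G#3.
Held over from the previous chord and resolving down by step — a suspension.

A#3 is a suspension.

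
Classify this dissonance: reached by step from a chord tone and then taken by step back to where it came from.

Neighbor tone.

Approach: by step. Departure: by step in the opposite direction, back to the starting pitch.
Stepwise on both sides but reversing to return to the same chord tone — a neighbor tone. (Had it continued onward in the same direction it would be a passing tone instead.)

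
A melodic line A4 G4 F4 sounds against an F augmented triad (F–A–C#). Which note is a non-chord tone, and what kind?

G4 is a passing tone.

The harmony at that moment is F augmented triad (F, A, C#); G4 is not a chord tone.
It is approached by step down from A4 and left by step down to F4.
Step in, step out in the same direction — a passing tone.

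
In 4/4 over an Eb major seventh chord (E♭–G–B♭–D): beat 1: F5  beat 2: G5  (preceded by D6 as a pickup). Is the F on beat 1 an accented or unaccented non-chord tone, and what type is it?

The harmony at that moment is E♭ major seventh chord (E♭, G, B♭, D); F5 is not a chord tone.
It is approached by leap down from D6 and left by step up to G5.
Leap in, step out — an appoggiatura.
It falls on the downbeat, so it is accented.

Accented appoggiatura.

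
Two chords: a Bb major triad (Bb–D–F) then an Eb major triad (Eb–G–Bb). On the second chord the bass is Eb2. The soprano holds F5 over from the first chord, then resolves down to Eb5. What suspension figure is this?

9–8 suspension.

At the second chord the bass is Eb2. The suspended F5 lies a ninth above the bass; after resolving down by step to Eb5, the interval above the bass becomes an octave.
Suspension figures are named by those two intervals: 9–8.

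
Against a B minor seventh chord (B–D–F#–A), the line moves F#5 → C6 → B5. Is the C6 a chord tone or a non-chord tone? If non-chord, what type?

The harmony at that moment is B minor seventh chord (B, D, F#, A); C6 is not a chord tone.
It is approached by leap up from F#5 and left by step down to B5.
Leap in, step out — an appoggiatura.

Non-chord tone — an appoggiatura.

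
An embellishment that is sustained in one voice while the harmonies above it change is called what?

Approach: none. Departure: none — a single pitch is sustained while the chords change around it, passing through harmonies that do not contain it.
No melodic motion at all; the dissonance is created entirely by the moving harmonies against the stationary note — a pedal tone (pedal point).

Pedal tone.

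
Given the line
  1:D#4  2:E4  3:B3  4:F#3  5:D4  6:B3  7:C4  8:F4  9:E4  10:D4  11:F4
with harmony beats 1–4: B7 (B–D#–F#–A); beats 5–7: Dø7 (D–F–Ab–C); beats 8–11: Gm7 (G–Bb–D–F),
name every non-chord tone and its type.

The harmony at that moment is B dominant seventh chord (B, D#, F#, A); E4 is not a chord tone.
It is approached by step up from D#4 and left by leap down to B3.
Step in, leap out — an escape tone.
The harmony at that moment is D half-diminished seventh chord (D, F, Ab, C); B3 is not a chord tone.
It is approached by leap down from D4 and left by step up to C4.
Leap in, step out — an appoggiatura.
The harmony at that moment is G minor seventh chord (G, Bb, D, F); E4 is not a chord tone.
It is approached by step down from F4 and left by step down to D4.
Step in, step out in the same direction — a passing tone.

E4 (beat 2) — escape tone; B3 (beat 6) — appoggiatura; E4 (beat 9) — passing tone.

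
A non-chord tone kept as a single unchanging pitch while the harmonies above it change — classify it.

Pedal tone.

Approach: none. Departure: none — a single pitch is sustained while the chords change around it, passing through harmonies that do not contain it.
No melodic motion at all; the dissonance is created entirely by the moving harmonies against the stationary note — a pedal tone (pedal point).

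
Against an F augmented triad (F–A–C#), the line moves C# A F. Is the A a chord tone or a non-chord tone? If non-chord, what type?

F augmented triad contains F, A, C#; A is the third, so it is a chord tone.

Chord tone (the third of F augmented triad).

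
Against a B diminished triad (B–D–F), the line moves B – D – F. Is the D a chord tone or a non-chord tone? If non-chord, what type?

Chord tone (the third of B diminished triad).

B diminished triad contains B, D, F; D is the third, so it is a chord tone.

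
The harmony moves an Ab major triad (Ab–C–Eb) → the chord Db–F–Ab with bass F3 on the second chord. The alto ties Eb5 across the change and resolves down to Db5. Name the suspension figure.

At the second chord the bass is F3. The suspended Eb5 lies a seventh above the bass; after resolving down by step to Db5, the interval above the bass becomes a sixth.
Suspension figures are named by those two intervals: 7–6.

7–6 suspension.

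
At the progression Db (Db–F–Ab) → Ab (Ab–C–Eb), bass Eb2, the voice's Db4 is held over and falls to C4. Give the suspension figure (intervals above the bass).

At the second chord the bass is Eb2. The suspended Db4 lies a seventh above the bass; after resolving down by step to C4, the interval above the bass becomes a sixth.
Suspension figures are named by those two intervals: 7–6.

7–6 suspension.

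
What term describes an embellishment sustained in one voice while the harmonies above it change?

Approach: none. Departure: none — a single pitch is sustained while the chords change around it, passing through harmonies that do not contain it.
No melodic motion at all; the dissonance is created entirely by the moving harmonies against the stationary note — a pedal tone (pedal point).

Pedal tone.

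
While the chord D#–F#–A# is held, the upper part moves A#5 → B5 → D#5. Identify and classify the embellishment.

B5 is an escape tone.

The harmony at that moment is D# minor triad (D#, F#, A#); B5 is not a chord tone.
It is approached by step up from A#5 and left by leap down to D#5.
Step in, leap out — an escape tone.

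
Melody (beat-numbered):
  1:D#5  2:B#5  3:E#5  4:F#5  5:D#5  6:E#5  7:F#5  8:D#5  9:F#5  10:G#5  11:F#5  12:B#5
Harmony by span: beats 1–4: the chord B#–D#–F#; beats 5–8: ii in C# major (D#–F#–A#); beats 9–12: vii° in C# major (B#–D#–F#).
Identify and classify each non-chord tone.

E#5 (beat 3) — appoggiatura; E#5 (beat 6) — passing tone; G#5 (beat 10) — neighbor tone.

The harmony at that moment is B# diminished triad (B#, D#, F#); E#5 is not a chord tone.
It is approached by leap down from B#5 and left by step up to F#5.
Leap in, step out — an appoggiatura.
The harmony at that moment is D# minor triad (D#, F#, A#); E#5 is not a chord tone.
It is approached by step up from D#5 and left by step up to F#5.
Step in, step out in the same direction — a passing tone.
The harmony at that moment is B# diminished triad (B#, D#, F#); G#5 is not a chord tone.
It is approached by step up from F#5 and left by step down to F#5.
Step away and step back to the same note — a neighbor tone (upper neighbor).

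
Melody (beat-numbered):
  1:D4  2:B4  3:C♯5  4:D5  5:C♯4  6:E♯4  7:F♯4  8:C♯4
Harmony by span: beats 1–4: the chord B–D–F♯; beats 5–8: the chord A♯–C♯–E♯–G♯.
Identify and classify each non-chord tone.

C♯5 (beat 3) — passing tone; F♯4 (beat 7) — escape tone.

The harmony at that moment is B minor triad (B, D, F♯); C♯5 is not a chord tone.
It is approached by step up from B4 and left by step up to D5.
Step in, step out in the same direction — a passing tone.
The harmony at that moment is A♯ minor seventh chord (A♯, C♯, E♯, G♯); F♯4 is not a chord tone.
It is approached by step up from E♯4 and left by leap down to C♯4.
Step in, leap out — an escape tone.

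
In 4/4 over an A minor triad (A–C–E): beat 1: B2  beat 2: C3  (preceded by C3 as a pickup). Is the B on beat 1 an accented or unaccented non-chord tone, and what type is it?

The harmony at that moment is A minor triad (A, C, E); B2 is not a chord tone.
It is approached by step down from C3 and left by step up to C3.
Step away and step back to the same note — a neighbor tone (lower neighbor).
It falls on the downbeat, so it is accented.

Accented neighbor tone.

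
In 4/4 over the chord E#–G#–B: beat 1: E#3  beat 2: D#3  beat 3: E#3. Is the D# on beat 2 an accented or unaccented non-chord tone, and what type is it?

Unaccented neighbor tone.

The harmony at that moment is E# diminished triad (E#, G#, B); D#3 is not a chord tone.
It is approached by step down from E#3 and left by step up to E#3.
Step away and step back to the same note — a neighbor tone (lower neighbor).
It falls on a weak beat, so it is unaccented.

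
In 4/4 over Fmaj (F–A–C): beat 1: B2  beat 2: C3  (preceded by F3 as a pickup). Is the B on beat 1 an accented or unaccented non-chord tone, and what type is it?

Accented appoggiatura.

The harmony at that moment is F major triad (F, A, C); B2 is not a chord tone.
It is approached by leap down from F3 and left by step up to C3.
Leap in, step out — an appoggiatura.
It falls on the downbeat, so it is accented.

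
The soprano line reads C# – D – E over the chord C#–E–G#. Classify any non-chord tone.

D is a passing tone.

The harmony at that moment is C# minor triad (C#, E, G#); D is not a chord tone.
It is approached by step up from C# and left by step up to E.
Step in, step out in the same direction — a passing tone.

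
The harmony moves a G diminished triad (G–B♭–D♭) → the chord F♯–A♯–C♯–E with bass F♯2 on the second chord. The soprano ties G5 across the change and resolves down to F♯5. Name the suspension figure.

9–8 suspension.

At the second chord the bass is F♯2. The suspended G5 lies a ninth above the bass; after resolving down by step to F♯5, the interval above the bass becomes an octave.
Suspension figures are named by those two intervals: 9–8.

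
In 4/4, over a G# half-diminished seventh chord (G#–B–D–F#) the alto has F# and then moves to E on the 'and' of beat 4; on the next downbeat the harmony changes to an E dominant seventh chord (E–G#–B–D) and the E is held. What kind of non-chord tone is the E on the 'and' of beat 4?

The harmony at that moment is G# half-diminished seventh chord (G#, B, D, F#); E is not a chord tone.
It is approached by step down from F# and then sustained as the same pitch into the next harmony.
Arriving early and becoming a chord tone when the harmony changes — an anticipation.

Anticipation.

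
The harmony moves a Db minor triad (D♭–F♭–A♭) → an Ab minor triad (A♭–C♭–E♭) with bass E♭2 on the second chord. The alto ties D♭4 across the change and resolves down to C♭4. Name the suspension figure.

At the second chord the bass is E♭2. The suspended D♭4 lies a seventh above the bass; after resolving down by step to C♭4, the interval above the bass becomes a sixth.
Suspension figures are named by those two intervals: 7–6.

7–6 suspension.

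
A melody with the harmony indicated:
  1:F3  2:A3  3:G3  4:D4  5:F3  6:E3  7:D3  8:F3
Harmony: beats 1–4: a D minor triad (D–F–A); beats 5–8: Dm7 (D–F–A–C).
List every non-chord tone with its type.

G3 (beat 3) — escape tone; E3 (beat 6) — passing tone.

The harmony at that moment is D minor triad (D, F, A); G3 is not a chord tone.
It is approached by step down from A3 and left by leap up to D4.
Step in, leap out — an escape tone.
The harmony at that moment is D minor seventh chord (D, F, A, C); E3 is not a chord tone.
It is approached by step down from F3 and left by step down to D3.
Step in, step out in the same direction — a passing tone.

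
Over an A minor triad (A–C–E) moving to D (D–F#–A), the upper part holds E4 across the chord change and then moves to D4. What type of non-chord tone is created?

E4 is a suspension.

The harmony at that moment is D major triad (D, F#, A); E4 is not a chord tone.
It is held over (the same pitch as the preceding E4) and left by step down to D4.
Held over from the previous chord and resolving down by step — a suspension.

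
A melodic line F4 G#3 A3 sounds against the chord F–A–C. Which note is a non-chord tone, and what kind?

The harmony at that moment is F major triad (F, A, C); G#3 is not a chord tone.
It is approached by leap down from F4 and left by step up to A3.
Leap in, step out — an appoggiatura.

G#3 is an appoggiatura.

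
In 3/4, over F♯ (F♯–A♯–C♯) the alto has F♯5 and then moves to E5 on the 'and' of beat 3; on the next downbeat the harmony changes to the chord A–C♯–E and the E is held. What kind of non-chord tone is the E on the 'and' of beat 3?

The harmony at that moment is F♯ major triad (F♯, A♯, C♯); E5 is not a chord tone.
It is approached by step down from F♯5 and then sustained as the same pitch into the next harmony.
Arriving early and becoming a chord tone when the harmony changes — an anticipation.

Anticipation.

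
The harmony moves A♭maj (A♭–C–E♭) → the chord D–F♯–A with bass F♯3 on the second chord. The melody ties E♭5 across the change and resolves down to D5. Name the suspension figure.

At the second chord the bass is F♯3. The suspended E♭5 lies a seventh above the bass; after resolving down by step to D5, the interval above the bass becomes a sixth.
Suspension figures are named by those two intervals: 7–6.

7–6 suspension.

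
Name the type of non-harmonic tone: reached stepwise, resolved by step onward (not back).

Passing tone.

Approach: by step. Departure: by step, continuing in the same direction.
Stepwise on both sides with no change of direction means the note fills in the space between two different chord tones — a passing tone. (Had it turned back to its starting note it would be a neighbor tone instead.)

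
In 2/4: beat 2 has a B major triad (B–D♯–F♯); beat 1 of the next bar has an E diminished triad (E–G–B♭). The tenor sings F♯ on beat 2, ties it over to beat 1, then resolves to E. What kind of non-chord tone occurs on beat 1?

Suspension.

The harmony at that moment is E diminished triad (E, G, B♭); F♯ is not a chord tone.
It is held over (the same pitch as the preceding F♯) and left by step down to E.
Held over from the previous chord and resolving down by step — a suspension.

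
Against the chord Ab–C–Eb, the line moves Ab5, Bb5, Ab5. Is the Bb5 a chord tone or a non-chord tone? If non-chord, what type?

The harmony at that moment is Ab major triad (Ab, C, Eb); Bb5 is not a chord tone.
It is approached by step up from Ab5 and left by step down to Ab5.
Step away and step back to the same note — a neighbor tone (upper neighbor).

Non-chord tone — a neighbor tone.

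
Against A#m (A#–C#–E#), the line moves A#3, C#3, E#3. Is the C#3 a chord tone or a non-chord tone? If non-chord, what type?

A# minor triad contains A#, C#, E#; C# is the third, so it is a chord tone.

Chord tone (the third of A# minor triad).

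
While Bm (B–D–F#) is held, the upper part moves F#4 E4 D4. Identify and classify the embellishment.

E4 is a passing tone.

The harmony at that moment is B minor triad (B, D, F#); E4 is not a chord tone.
It is approached by step down from F#4 and left by step down to D4.
Step in, step out in the same direction — a passing tone.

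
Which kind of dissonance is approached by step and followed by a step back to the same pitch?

Neighbor tone.

Approach: by step. Departure: by step in the opposite direction, back to the starting pitch.
Stepwise on both sides but reversing to return to the same chord tone — a neighbor tone. (Had it continued onward in the same direction it would be a passing tone instead.)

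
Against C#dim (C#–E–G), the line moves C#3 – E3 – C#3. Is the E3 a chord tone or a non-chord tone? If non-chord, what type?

Chord tone (the third of C# diminished triad).

C# diminished triad contains C#, E, G; E is the third, so it is a chord tone.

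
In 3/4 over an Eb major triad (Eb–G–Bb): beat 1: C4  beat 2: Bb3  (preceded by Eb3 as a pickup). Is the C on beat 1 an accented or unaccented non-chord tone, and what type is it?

Accented appoggiatura.

The harmony at that moment is Eb major triad (Eb, G, Bb); C4 is not a chord tone.
It is approached by leap up from Eb3 and left by step down to Bb3.
Leap in, step out — an appoggiatura.
It falls on the downbeat, so it is accented.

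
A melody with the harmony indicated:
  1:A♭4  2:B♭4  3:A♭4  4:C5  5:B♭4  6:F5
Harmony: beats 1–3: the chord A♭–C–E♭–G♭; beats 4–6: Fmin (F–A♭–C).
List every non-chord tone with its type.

B♭4 (beat 2) — neighbor tone; B♭4 (beat 5) — escape tone.

The harmony at that moment is A♭ dominant seventh chord (A♭, C, E♭, G♭); B♭4 is not a chord tone.
It is approached by step up from A♭4 and left by step down to A♭4.
Step away and step back to the same note — a neighbor tone (upper neighbor).
The harmony at that moment is F minor triad (F, A♭, C); B♭4 is not a chord tone.
It is approached by step down from C5 and left by leap up to F5.
Step in, leap out — an escape tone.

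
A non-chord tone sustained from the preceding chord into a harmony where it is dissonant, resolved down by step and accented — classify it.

Approach: by preparation — the pitch is first a chord tone, then held (tied or repeated) while the harmony changes under it. Departure: down by step. Metric position: strong.
A prepared dissonance that resolves downward by step — a suspension. (The same figure resolving upward would be a retardation.)

Suspension.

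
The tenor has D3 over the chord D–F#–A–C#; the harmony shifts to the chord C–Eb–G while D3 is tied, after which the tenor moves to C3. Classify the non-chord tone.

D3 is a suspension.

The harmony at that moment is C minor triad (C, Eb, G); D3 is not a chord tone.
It is held over (the same pitch as the preceding D3) and left by step down to C3.
Held over from the previous chord and resolving down by step — a suspension.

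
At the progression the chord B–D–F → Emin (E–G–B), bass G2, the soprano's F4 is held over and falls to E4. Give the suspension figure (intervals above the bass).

At the second chord the bass is G2. The suspended F4 lies a seventh above the bass; after resolving down by step to E4, the interval above the bass becomes a sixth.
Suspension figures are named by those two intervals: 7–6.

7–6 suspension.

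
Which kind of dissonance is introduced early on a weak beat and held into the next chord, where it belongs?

Anticipation.

Approach: ahead of the chord change (typically by step), so it is dissonant against the current harmony. Departure: none — the same pitch is restated or held and is a chord tone of the new harmony.
Dissonant first, consonant once the harmony catches up: the note simply arrives early — an anticipation. (The reverse timing, consonant first and dissonant after the change, would be a suspension or retardation.)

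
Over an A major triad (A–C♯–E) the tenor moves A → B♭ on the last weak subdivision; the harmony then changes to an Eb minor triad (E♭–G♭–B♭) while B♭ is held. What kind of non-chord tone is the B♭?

The harmony at that moment is A major triad (A, C♯, E); B♭ is not a chord tone.
It is approached by step up from A and then sustained as the same pitch into the next harmony.
Arriving early and becoming a chord tone when the harmony changes — an anticipation.

B♭ is an anticipation.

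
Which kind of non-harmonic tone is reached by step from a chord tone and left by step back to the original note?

Neighbor tone.

Approach: by step. Departure: by step in the opposite direction, back to the starting pitch.
Stepwise on both sides but reversing to return to the same chord tone — a neighbor tone. (Had it continued onward in the same direction it would be a passing tone instead.)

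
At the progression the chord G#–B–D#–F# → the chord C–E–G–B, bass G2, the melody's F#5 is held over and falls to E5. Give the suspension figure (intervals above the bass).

7–6 suspension.

At the second chord the bass is G2. The suspended F#5 lies a seventh above the bass; after resolving down by step to E5, the interval above the bass becomes a sixth.
Suspension figures are named by those two intervals: 7–6.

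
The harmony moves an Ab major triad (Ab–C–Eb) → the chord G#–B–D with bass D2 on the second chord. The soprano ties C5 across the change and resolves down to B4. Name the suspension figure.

7–6 suspension.

At the second chord the bass is D2. The suspended C5 lies a seventh above the bass; after resolving down by step to B4, the interval above the bass becomes a sixth.
Suspension figures are named by those two intervals: 7–6.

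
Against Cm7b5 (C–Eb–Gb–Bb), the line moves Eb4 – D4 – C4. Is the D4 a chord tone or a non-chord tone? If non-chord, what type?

Non-chord tone — a passing tone.

The harmony at that moment is C half-diminished seventh chord (C, Eb, Gb, Bb); D4 is not a chord tone.
It is approached by step down from Eb4 and left by step down to C4.
Step in, step out in the same direction — a passing tone.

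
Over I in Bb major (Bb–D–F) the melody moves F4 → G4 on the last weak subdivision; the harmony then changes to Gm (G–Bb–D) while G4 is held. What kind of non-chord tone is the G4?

The harmony at that moment is Bb major triad (Bb, D, F); G4 is not a chord tone.
It is approached by step up from F4 and then sustained as the same pitch into the next harmony.
Arriving early and becoming a chord tone when the harmony changes — an anticipation.

G4 is an anticipation.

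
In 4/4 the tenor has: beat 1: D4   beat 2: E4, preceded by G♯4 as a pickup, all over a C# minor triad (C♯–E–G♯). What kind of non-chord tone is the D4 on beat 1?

The harmony at that moment is C♯ minor triad (C♯, E, G♯); D4 is not a chord tone.
It is approached by leap down from G♯4 and left by step up to E4.
Leap in, step out, metrically accented — an appoggiatura.

Appoggiatura.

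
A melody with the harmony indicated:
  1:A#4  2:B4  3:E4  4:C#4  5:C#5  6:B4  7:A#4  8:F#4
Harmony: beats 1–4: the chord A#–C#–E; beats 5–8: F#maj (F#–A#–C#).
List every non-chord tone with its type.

B4 (beat 2) — escape tone; B4 (beat 6) — passing tone.

The harmony at that moment is A# diminished triad (A#, C#, E); B4 is not a chord tone.
It is approached by step up from A#4 and left by leap down to E4.
Step in, leap out — an escape tone.
The harmony at that moment is F# major triad (F#, A#, C#); B4 is not a chord tone.
It is approached by step down from C#5 and left by step down to A#4.
Step in, step out in the same direction — a passing tone.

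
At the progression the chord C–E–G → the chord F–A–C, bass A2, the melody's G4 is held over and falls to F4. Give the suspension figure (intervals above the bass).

At the second chord the bass is A2. The suspended G4 lies a seventh above the bass; after resolving down by step to F4, the interval above the bass becomes a sixth.
Suspension figures are named by those two intervals: 7–6.

7–6 suspension.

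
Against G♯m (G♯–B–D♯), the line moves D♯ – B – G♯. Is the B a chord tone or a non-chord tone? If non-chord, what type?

Chord tone (the third of G# minor triad).

G# minor triad contains G♯, B, D♯; B is the third, so it is a chord tone.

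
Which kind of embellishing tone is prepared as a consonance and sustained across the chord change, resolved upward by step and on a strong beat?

Retardation.

Approach: by preparation — the pitch is first a chord tone, then held (tied or repeated) while the harmony changes under it. Departure: up by step. Metric position: strong.
A prepared dissonance that resolves upward by step — a retardation. (The same figure resolving downward would be a suspension.)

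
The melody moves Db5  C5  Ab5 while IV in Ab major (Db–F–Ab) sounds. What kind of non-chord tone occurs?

The harmony at that moment is Db major triad (Db, F, Ab); C5 is not a chord tone.
It is approached by step down from Db5 and left by leap up to Ab5.
Step in, leap out — an escape tone.

C5 is an escape tone.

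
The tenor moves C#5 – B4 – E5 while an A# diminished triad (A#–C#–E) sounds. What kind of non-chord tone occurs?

The harmony at that moment is A# diminished triad (A#, C#, E); B4 is not a chord tone.
It is approached by step down from C#5 and left by leap up to E5.
Step in, leap out — an escape tone.

B4 is an escape tone.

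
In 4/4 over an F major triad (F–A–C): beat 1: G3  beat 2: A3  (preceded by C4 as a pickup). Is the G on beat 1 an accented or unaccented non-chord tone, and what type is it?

Accented appoggiatura.

The harmony at that moment is F major triad (F, A, C); G3 is not a chord tone.
It is approached by leap down from C4 and left by step up to A3.
Leap in, step out — an appoggiatura.
It falls on the downbeat, so it is accented.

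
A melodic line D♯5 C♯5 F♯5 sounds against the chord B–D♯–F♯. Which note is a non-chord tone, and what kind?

C♯5 is an escape tone.

The harmony at that moment is B major triad (B, D♯, F♯); C♯5 is not a chord tone.
It is approached by step down from D♯5 and left by leap up to F♯5.
Step in, leap out — an escape tone.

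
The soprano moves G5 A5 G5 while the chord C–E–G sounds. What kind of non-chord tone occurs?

A5 is a neighbor tone.

The harmony at that moment is C major triad (C, E, G); A5 is not a chord tone.
It is approached by step up from G5 and left by step down to G5.
Step away and step back to the same note — a neighbor tone (upper neighbor).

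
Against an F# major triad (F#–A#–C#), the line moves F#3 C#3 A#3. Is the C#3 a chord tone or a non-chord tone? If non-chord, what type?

F# major triad contains F#, A#, C#; C# is the fifth, so it is a chord tone.

Chord tone (the fifth of F# major triad).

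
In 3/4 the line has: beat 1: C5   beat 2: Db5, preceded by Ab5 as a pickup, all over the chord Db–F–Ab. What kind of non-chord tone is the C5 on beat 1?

The harmony at that moment is Db major triad (Db, F, Ab); C5 is not a chord tone.
It is approached by leap down from Ab5 and left by step up to Db5.
Leap in, step out, metrically accented — an appoggiatura.

Appoggiatura.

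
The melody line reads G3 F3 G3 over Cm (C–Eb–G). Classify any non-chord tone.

F3 is a neighbor tone.

The harmony at that moment is C minor triad (C, Eb, G); F3 is not a chord tone.
It is approached by step down from G3 and left by step up to G3.
Step away and step back to the same note — a neighbor tone (lower neighbor).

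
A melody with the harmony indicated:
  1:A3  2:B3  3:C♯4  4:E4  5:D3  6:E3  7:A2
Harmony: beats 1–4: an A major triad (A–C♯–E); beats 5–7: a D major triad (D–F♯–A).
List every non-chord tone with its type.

B3 (beat 2) — passing tone; E3 (beat 6) — escape tone.

The harmony at that moment is A major triad (A, C♯, E); B3 is not a chord tone.
It is approached by step up from A3 and left by step up to C♯4.
Step in, step out in the same direction — a passing tone.
The harmony at that moment is D major triad (D, F♯, A); E3 is not a chord tone.
It is approached by step up from D3 and left by leap down to A2.
Step in, leap out — an escape tone.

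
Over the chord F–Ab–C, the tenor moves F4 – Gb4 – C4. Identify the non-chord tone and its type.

The harmony at that moment is F minor triad (F, Ab, C); Gb4 is not a chord tone.
It is approached by step up from F4 and left by leap down to C4.
Step in, leap out — an escape tone.

Gb4 is an escape tone.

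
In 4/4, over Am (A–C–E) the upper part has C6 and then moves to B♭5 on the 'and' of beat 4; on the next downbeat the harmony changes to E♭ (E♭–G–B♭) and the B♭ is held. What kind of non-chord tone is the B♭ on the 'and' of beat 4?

Anticipation.

The harmony at that moment is A minor triad (A, C, E); B♭5 is not a chord tone.
It is approached by step down from C6 and then sustained as the same pitch into the next harmony.
Arriving early and becoming a chord tone when the harmony changes — an anticipation.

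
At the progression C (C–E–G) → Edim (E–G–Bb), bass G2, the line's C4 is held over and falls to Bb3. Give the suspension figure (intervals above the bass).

At the second chord the bass is G2. The suspended C4 lies a fourth above the bass; after resolving down by step to Bb3, the interval above the bass becomes a third.
Suspension figures are named by those two intervals: 4–3.

4–3 suspension.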